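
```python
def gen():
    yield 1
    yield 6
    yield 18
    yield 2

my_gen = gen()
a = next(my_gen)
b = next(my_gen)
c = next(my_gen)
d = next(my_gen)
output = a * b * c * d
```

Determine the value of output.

Step 1: Create generator and consume all values:
  a = next(my_gen) = 1
  b = next(my_gen) = 6
  c = next(my_gen) = 18
  d = next(my_gen) = 2
Step 2: output = 1 * 6 * 18 * 2 = 216.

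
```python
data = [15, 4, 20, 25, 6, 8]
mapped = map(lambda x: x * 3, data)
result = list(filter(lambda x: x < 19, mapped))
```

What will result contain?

Step 1: Map x * 3:
  15 -> 45
  4 -> 12
  20 -> 60
  25 -> 75
  6 -> 18
  8 -> 24
Step 2: Filter for < 19:
  45: removed
  12: kept
  60: removed
  75: removed
  18: kept
  24: removed
Therefore result = [12, 18].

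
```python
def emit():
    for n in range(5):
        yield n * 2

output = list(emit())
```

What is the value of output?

Step 1: For each n in range(5), yield n * 2:
  n=0: yield 0 * 2 = 0
  n=1: yield 1 * 2 = 2
  n=2: yield 2 * 2 = 4
  n=3: yield 3 * 2 = 6
  n=4: yield 4 * 2 = 8
Therefore output = [0, 2, 4, 6, 8].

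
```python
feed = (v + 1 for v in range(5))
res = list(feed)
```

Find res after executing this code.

Step 1: For each v in range(5), compute v+1:
  v=0: 0+1 = 1
  v=1: 1+1 = 2
  v=2: 2+1 = 3
  v=3: 3+1 = 4
  v=4: 4+1 = 5
Therefore res = [1, 2, 3, 4, 5].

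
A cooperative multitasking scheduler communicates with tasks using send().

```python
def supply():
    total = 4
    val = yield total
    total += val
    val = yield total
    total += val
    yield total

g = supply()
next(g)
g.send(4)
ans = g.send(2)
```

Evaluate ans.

Step 1: next() -> yield total=4.
Step 2: send(4) -> val=4, total = 4+4 = 8, yield 8.
Step 3: send(2) -> val=2, total = 8+2 = 10, yield 10.
Therefore ans = 10.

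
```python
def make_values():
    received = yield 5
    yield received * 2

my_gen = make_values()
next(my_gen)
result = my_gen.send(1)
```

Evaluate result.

Step 1: next(my_gen) advances to first yield, producing 5.
Step 2: send(1) resumes, received = 1.
Step 3: yield received * 2 = 1 * 2 = 2.
Therefore result = 2.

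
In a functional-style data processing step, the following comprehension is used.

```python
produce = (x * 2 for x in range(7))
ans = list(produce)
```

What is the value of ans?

Step 1: For each x in range(7), compute x*2:
  x=0: 0*2 = 0
  x=1: 1*2 = 2
  x=2: 2*2 = 4
  x=3: 3*2 = 6
  x=4: 4*2 = 8
  x=5: 5*2 = 10
  x=6: 6*2 = 12
Therefore ans = [0, 2, 4, 6, 8, 10, 12].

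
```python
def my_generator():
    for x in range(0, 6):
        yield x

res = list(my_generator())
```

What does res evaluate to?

Step 1: The generator yields each value from range(0, 6).
Step 2: list() consumes all yields: [0, 1, 2, 3, 4, 5].
Therefore res = [0, 1, 2, 3, 4, 5].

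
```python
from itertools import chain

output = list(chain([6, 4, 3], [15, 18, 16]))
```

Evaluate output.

Step 1: chain() concatenates iterables: [6, 4, 3] + [15, 18, 16].
Therefore output = [6, 4, 3, 15, 18, 16].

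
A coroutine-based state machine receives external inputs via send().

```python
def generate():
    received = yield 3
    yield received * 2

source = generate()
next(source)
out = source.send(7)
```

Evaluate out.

Step 1: next(source) advances to first yield, producing 3.
Step 2: send(7) resumes, received = 7.
Step 3: yield received * 2 = 7 * 2 = 14.
Therefore out = 14.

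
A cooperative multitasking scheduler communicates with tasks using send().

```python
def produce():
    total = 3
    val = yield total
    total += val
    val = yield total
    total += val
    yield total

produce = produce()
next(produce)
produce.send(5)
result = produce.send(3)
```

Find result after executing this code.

Step 1: next() -> yield total=3.
Step 2: send(5) -> val=5, total = 3+5 = 8, yield 8.
Step 3: send(3) -> val=3, total = 8+3 = 11, yield 11.
Therefore result = 11.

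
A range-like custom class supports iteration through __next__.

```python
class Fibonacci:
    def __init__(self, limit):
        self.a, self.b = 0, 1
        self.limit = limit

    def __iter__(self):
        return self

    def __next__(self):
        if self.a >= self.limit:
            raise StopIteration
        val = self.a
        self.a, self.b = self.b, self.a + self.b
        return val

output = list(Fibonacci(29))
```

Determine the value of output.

Step 1: Fibonacci-like sequence (a=0, b=1) until >= 29:
  Yield 0, then a,b = 1,1
  Yield 1, then a,b = 1,2
  Yield 1, then a,b = 2,3
  Yield 2, then a,b = 3,5
  Yield 3, then a,b = 5,8
  Yield 5, then a,b = 8,13
  Yield 8, then a,b = 13,21
  Yield 13, then a,b = 21,34
  Yield 21, then a,b = 34,55
Step 2: 34 >= 29, stop.
Therefore output = [0, 1, 1, 2, 3, 5, 8, 13, 21].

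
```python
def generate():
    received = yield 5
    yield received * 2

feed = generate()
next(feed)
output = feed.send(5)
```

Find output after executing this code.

Step 1: next(feed) advances to first yield, producing 5.
Step 2: send(5) resumes, received = 5.
Step 3: yield received * 2 = 5 * 2 = 10.
Therefore output = 10.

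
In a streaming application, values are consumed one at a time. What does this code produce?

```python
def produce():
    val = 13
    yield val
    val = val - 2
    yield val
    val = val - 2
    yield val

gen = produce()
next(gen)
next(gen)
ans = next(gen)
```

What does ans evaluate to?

Step 1: Trace through generator execution:
  Yield 1: val starts at 13, yield 13
  Yield 2: val = 13 - 2 = 11, yield 11
  Yield 3: val = 11 - 2 = 9, yield 9
Step 2: First next() gets 13, second next() gets the second value, third next() yields 9.
Therefore ans = 9.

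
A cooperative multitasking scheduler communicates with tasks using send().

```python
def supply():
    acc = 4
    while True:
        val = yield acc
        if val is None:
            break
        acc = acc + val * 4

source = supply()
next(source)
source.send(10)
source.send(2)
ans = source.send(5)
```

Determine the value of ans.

Step 1: next() -> yield acc=4.
Step 2: send(10) -> val=10, acc = 4 + 10*4 = 44, yield 44.
Step 3: send(2) -> val=2, acc = 44 + 2*4 = 52, yield 52.
Step 4: send(5) -> val=5, acc = 52 + 5*4 = 72, yield 72.
Therefore ans = 72.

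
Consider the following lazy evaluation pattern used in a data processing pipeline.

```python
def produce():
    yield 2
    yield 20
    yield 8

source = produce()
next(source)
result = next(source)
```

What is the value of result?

Step 1: produce() creates a generator.
Step 2: next(source) yields 2 (consumed and discarded).
Step 3: next(source) yields 20, assigned to result.
Therefore result = 20.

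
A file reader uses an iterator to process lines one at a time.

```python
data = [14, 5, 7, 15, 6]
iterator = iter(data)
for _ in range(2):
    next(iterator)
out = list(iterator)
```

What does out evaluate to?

Step 1: Create iterator over [14, 5, 7, 15, 6].
Step 2: Advance 2 positions (consuming [14, 5]).
Step 3: list() collects remaining elements: [7, 15, 6].
Therefore out = [7, 15, 6].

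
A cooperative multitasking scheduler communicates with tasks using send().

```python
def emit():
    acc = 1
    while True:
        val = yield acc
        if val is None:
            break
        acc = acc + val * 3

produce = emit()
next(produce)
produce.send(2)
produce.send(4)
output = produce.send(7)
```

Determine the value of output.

Step 1: next() -> yield acc=1.
Step 2: send(2) -> val=2, acc = 1 + 2*3 = 7, yield 7.
Step 3: send(4) -> val=4, acc = 7 + 4*3 = 19, yield 19.
Step 4: send(7) -> val=7, acc = 19 + 7*3 = 40, yield 40.
Therefore output = 40.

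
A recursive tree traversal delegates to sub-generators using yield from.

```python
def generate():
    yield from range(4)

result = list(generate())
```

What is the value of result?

Step 1: yield from delegates to the iterable, yielding each element.
Step 2: Collected values: [0, 1, 2, 3].
Therefore result = [0, 1, 2, 3].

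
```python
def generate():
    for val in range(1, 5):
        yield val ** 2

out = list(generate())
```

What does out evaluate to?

Step 1: For each val in range(1, 5), yield val**2:
  val=1: yield 1**2 = 1
  val=2: yield 2**2 = 4
  val=3: yield 3**2 = 9
  val=4: yield 4**2 = 16
Therefore out = [1, 4, 9, 16].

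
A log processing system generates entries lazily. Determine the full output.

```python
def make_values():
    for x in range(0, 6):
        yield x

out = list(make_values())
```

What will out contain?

Step 1: The generator yields each value from range(0, 6).
Step 2: list() consumes all yields: [0, 1, 2, 3, 4, 5].
Therefore out = [0, 1, 2, 3, 4, 5].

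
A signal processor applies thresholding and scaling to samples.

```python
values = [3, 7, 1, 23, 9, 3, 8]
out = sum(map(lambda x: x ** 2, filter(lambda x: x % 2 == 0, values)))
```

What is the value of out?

Step 1: Filter even numbers from [3, 7, 1, 23, 9, 3, 8]: [8]
Step 2: Square each: [64]
Step 3: Sum = 64.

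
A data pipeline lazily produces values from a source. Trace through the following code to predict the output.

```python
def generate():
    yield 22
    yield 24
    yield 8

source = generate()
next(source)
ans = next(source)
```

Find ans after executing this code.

Step 1: generate() creates a generator.
Step 2: next(source) yields 22 (consumed and discarded).
Step 3: next(source) yields 24, assigned to ans.
Therefore ans = 24.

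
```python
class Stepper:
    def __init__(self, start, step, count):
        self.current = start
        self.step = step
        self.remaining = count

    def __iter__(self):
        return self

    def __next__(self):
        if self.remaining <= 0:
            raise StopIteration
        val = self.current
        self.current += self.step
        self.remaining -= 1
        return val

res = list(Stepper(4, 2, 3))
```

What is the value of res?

Step 1: Stepper starts at 4, increments by 2, for 3 steps:
  Yield 4, then current += 2
  Yield 6, then current += 2
  Yield 8, then current += 2
Therefore res = [4, 6, 8].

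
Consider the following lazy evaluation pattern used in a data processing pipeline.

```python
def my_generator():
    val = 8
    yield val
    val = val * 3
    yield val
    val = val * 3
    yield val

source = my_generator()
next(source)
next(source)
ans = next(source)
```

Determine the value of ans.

Step 1: Trace through generator execution:
  Yield 1: val starts at 8, yield 8
  Yield 2: val = 8 * 3 = 24, yield 24
  Yield 3: val = 24 * 3 = 72, yield 72
Step 2: First next() gets 8, second next() gets the second value, third next() yields 72.
Therefore ans = 72.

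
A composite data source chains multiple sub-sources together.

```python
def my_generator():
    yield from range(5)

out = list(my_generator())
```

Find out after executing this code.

Step 1: yield from delegates to the iterable, yielding each element.
Step 2: Collected values: [0, 1, 2, 3, 4].
Therefore out = [0, 1, 2, 3, 4].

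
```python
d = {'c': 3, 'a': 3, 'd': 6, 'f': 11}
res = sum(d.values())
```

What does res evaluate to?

Step 1: d.values() = [3, 3, 6, 11].
Step 2: sum = 23.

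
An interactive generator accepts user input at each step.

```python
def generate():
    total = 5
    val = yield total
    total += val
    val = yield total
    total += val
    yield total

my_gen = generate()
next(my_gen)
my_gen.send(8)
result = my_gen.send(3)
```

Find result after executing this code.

Step 1: next() -> yield total=5.
Step 2: send(8) -> val=8, total = 5+8 = 13, yield 13.
Step 3: send(3) -> val=3, total = 13+3 = 16, yield 16.
Therefore result = 16.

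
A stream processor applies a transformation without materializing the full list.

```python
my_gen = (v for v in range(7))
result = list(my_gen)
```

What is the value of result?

Step 1: Generator expression iterates range(7): [0, 1, 2, 3, 4, 5, 6].
Step 2: list() collects all values.
Therefore result = [0, 1, 2, 3, 4, 5, 6].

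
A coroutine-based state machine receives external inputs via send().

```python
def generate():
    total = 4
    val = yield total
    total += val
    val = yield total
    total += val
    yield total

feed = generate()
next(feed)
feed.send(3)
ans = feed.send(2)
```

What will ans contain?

Step 1: next() -> yield total=4.
Step 2: send(3) -> val=3, total = 4+3 = 7, yield 7.
Step 3: send(2) -> val=2, total = 7+2 = 9, yield 9.
Therefore ans = 9.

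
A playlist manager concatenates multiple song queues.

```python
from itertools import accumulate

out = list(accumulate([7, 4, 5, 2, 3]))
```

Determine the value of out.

Step 1: accumulate computes running sums:
  + 7 = 7
  + 4 = 11
  + 5 = 16
  + 2 = 18
  + 3 = 21
Therefore out = [7, 11, 16, 18, 21].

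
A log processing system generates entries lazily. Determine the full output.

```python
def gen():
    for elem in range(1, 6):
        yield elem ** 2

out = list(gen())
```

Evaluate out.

Step 1: For each elem in range(1, 6), yield elem**2:
  elem=1: yield 1**2 = 1
  elem=2: yield 2**2 = 4
  elem=3: yield 3**2 = 9
  elem=4: yield 4**2 = 16
  elem=5: yield 5**2 = 25
Therefore out = [1, 4, 9, 16, 25].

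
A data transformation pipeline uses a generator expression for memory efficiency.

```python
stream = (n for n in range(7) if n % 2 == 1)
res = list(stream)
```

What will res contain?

Step 1: Filter range(7) keeping only odd values:
  n=0: even, excluded
  n=1: odd, included
  n=2: even, excluded
  n=3: odd, included
  n=4: even, excluded
  n=5: odd, included
  n=6: even, excluded
Therefore res = [1, 3, 5].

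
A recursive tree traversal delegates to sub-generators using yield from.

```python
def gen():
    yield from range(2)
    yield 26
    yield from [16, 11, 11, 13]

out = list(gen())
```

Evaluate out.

Step 1: Trace yields in order:
  yield 0
  yield 1
  yield 26
  yield 16
  yield 11
  yield 11
  yield 13
Therefore out = [0, 1, 26, 16, 11, 11, 13].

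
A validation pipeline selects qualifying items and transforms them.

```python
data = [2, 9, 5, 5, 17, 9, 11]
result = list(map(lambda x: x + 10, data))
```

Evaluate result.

Step 1: Apply lambda x: x + 10 to each element:
  2 -> 12
  9 -> 19
  5 -> 15
  5 -> 15
  17 -> 27
  9 -> 19
  11 -> 21
Therefore result = [12, 19, 15, 15, 27, 19, 21].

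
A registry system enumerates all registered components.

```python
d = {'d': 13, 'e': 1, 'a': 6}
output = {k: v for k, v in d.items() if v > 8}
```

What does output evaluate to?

Step 1: Filter items where value > 8:
  'd': 13 > 8: kept
  'e': 1 <= 8: removed
  'a': 6 <= 8: removed
Therefore output = {'d': 13}.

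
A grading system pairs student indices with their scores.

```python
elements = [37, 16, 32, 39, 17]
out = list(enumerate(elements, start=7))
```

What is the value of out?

Step 1: enumerate with start=7:
  (7, 37)
  (8, 16)
  (9, 32)
  (10, 39)
  (11, 17)
Therefore out = [(7, 37), (8, 16), (9, 32), (10, 39), (11, 17)].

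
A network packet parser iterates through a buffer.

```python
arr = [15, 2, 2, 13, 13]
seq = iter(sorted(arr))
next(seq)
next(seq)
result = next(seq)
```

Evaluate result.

Step 1: sorted([15, 2, 2, 13, 13]) = [2, 2, 13, 13, 15].
Step 2: Create iterator and skip 2 elements.
Step 3: next() returns 13.
Therefore result = 13.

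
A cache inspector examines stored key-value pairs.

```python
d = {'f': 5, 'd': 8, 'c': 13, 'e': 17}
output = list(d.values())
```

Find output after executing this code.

Step 1: d.values() returns the dictionary values in insertion order.
Therefore output = [5, 8, 13, 17].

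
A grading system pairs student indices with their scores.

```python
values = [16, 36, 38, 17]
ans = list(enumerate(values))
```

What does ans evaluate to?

Step 1: enumerate pairs each element with its index:
  (0, 16)
  (1, 36)
  (2, 38)
  (3, 17)
Therefore ans = [(0, 16), (1, 36), (2, 38), (3, 17)].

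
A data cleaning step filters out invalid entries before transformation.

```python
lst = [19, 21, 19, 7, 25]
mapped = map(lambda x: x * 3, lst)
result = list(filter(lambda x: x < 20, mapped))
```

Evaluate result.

Step 1: Map x * 3:
  19 -> 57
  21 -> 63
  19 -> 57
  7 -> 21
  25 -> 75
Step 2: Filter for < 20:
  57: removed
  63: removed
  57: removed
  21: removed
  75: removed
Therefore result = [].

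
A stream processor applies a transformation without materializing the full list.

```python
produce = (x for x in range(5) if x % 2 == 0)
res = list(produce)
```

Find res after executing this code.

Step 1: Filter range(5) keeping only even values:
  x=0: even, included
  x=1: odd, excluded
  x=2: even, included
  x=3: odd, excluded
  x=4: even, included
Therefore res = [0, 2, 4].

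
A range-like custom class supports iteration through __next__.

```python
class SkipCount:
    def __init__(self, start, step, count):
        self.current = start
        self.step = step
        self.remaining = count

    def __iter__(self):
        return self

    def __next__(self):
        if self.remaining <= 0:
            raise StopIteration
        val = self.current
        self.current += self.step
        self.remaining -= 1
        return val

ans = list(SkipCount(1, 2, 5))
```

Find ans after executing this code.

Step 1: SkipCount starts at 1, increments by 2, for 5 steps:
  Yield 1, then current += 2
  Yield 3, then current += 2
  Yield 5, then current += 2
  Yield 7, then current += 2
  Yield 9, then current += 2
Therefore ans = [1, 3, 5, 7, 9].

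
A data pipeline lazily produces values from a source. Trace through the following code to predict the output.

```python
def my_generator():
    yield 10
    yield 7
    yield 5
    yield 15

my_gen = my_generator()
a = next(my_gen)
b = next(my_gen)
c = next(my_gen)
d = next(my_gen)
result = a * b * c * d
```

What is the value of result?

Step 1: Create generator and consume all values:
  a = next(my_gen) = 10
  b = next(my_gen) = 7
  c = next(my_gen) = 5
  d = next(my_gen) = 15
Step 2: result = 10 * 7 * 5 * 15 = 5250.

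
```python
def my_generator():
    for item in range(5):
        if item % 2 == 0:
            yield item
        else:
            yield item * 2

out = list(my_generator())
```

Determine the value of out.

Step 1: For each item in range(5), yield item if even, else item*2:
  item=0 (even): yield 0
  item=1 (odd): yield 1*2 = 2
  item=2 (even): yield 2
  item=3 (odd): yield 3*2 = 6
  item=4 (even): yield 4
Therefore out = [0, 2, 2, 6, 4].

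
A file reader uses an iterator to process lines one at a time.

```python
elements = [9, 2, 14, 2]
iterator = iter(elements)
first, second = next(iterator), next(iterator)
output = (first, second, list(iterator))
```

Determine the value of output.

Step 1: Create iterator over [9, 2, 14, 2].
Step 2: first = 9, second = 2.
Step 3: Remaining elements: [14, 2].
Therefore output = (9, 2, [14, 2]).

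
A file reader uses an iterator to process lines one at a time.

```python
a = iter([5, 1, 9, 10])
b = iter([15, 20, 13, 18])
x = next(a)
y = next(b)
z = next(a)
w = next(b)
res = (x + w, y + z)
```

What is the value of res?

Step 1: a iterates [5, 1, 9, 10], b iterates [15, 20, 13, 18].
Step 2: x = next(a) = 5, y = next(b) = 15.
Step 3: z = next(a) = 1, w = next(b) = 20.
Step 4: res = (5 + 20, 15 + 1) = (25, 16).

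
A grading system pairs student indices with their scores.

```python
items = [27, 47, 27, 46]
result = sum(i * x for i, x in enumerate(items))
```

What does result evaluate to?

Step 1: Compute i * x for each (i, x) in enumerate([27, 47, 27, 46]):
  i=0, x=27: 0*27 = 0
  i=1, x=47: 1*47 = 47
  i=2, x=27: 2*27 = 54
  i=3, x=46: 3*46 = 138
Step 2: sum = 0 + 47 + 54 + 138 = 239.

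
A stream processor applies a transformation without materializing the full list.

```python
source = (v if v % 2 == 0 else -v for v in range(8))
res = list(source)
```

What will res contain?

Step 1: For each v in range(8), yield v if even, else -v:
  v=0: even, yield 0
  v=1: odd, yield -1
  v=2: even, yield 2
  v=3: odd, yield -3
  v=4: even, yield 4
  v=5: odd, yield -5
  v=6: even, yield 6
  v=7: odd, yield -7
Therefore res = [0, -1, 2, -3, 4, -5, 6, -7].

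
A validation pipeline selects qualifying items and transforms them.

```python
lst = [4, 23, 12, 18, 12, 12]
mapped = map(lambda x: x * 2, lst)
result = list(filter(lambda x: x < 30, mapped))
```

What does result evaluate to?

Step 1: Map x * 2:
  4 -> 8
  23 -> 46
  12 -> 24
  18 -> 36
  12 -> 24
  12 -> 24
Step 2: Filter for < 30:
  8: kept
  46: removed
  24: kept
  36: removed
  24: kept
  24: kept
Therefore result = [8, 24, 24, 24].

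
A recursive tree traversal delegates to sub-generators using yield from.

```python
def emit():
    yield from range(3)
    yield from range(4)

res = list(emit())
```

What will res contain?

Step 1: Trace yields in order:
  yield 0
  yield 1
  yield 2
  yield 0
  yield 1
  yield 2
  yield 3
Therefore res = [0, 1, 2, 0, 1, 2, 3].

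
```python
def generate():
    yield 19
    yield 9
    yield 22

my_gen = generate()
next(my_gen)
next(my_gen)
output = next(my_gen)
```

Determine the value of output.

Step 1: generate() creates a generator.
Step 2: next(my_gen) yields 19 (consumed and discarded).
Step 3: next(my_gen) yields 9 (consumed and discarded).
Step 4: next(my_gen) yields 22, assigned to output.
Therefore output = 22.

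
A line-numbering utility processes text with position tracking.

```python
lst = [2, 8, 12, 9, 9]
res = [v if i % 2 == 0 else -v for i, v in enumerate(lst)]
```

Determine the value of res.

Step 1: For each (i, v), keep v if i is even, negate if odd:
  i=0 (even): keep 2
  i=1 (odd): negate to -8
  i=2 (even): keep 12
  i=3 (odd): negate to -9
  i=4 (even): keep 9
Therefore res = [2, -8, 12, -9, 9].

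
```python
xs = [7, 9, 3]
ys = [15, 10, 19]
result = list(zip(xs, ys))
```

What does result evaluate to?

Step 1: zip pairs elements at same index:
  Index 0: (7, 15)
  Index 1: (9, 10)
  Index 2: (3, 19)
Therefore result = [(7, 15), (9, 10), (3, 19)].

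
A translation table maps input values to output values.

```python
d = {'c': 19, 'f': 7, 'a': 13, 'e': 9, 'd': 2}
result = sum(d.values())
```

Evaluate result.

Step 1: d.values() = [19, 7, 13, 9, 2].
Step 2: sum = 50.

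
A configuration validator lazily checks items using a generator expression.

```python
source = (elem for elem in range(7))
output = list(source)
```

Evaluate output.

Step 1: Generator expression iterates range(7): [0, 1, 2, 3, 4, 5, 6].
Step 2: list() collects all values.
Therefore output = [0, 1, 2, 3, 4, 5, 6].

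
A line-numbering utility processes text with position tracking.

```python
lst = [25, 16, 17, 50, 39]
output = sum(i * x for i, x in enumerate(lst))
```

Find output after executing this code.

Step 1: Compute i * x for each (i, x) in enumerate([25, 16, 17, 50, 39]):
  i=0, x=25: 0*25 = 0
  i=1, x=16: 1*16 = 16
  i=2, x=17: 2*17 = 34
  i=3, x=50: 3*50 = 150
  i=4, x=39: 4*39 = 156
Step 2: sum = 0 + 16 + 34 + 150 + 156 = 356.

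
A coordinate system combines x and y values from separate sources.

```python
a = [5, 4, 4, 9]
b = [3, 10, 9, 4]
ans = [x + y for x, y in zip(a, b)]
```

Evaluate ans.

Step 1: Add corresponding elements:
  5 + 3 = 8
  4 + 10 = 14
  4 + 9 = 13
  9 + 4 = 13
Therefore ans = [8, 14, 13, 13].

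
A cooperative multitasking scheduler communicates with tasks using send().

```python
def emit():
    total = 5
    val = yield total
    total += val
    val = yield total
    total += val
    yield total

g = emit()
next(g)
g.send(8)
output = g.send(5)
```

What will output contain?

Step 1: next() -> yield total=5.
Step 2: send(8) -> val=8, total = 5+8 = 13, yield 13.
Step 3: send(5) -> val=5, total = 13+5 = 18, yield 18.
Therefore output = 18.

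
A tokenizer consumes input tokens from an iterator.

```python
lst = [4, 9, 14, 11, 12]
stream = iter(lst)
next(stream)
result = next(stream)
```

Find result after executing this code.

Step 1: Create iterator over [4, 9, 14, 11, 12].
Step 2: next() consumes 4.
Step 3: next() returns 9.
Therefore result = 9.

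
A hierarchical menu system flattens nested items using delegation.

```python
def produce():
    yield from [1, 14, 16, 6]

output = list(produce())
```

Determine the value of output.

Step 1: yield from delegates to the iterable, yielding each element.
Step 2: Collected values: [1, 14, 16, 6].
Therefore output = [1, 14, 16, 6].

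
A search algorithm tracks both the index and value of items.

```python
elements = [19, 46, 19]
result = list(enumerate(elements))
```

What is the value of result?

Step 1: enumerate pairs each element with its index:
  (0, 19)
  (1, 46)
  (2, 19)
Therefore result = [(0, 19), (1, 46), (2, 19)].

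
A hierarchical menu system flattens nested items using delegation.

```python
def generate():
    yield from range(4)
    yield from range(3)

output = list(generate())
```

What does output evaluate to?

Step 1: Trace yields in order:
  yield 0
  yield 1
  yield 2
  yield 3
  yield 0
  yield 1
  yield 2
Therefore output = [0, 1, 2, 3, 0, 1, 2].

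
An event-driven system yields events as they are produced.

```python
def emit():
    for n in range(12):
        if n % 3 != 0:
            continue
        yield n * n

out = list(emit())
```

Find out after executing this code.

Step 1: Only yield n**2 when n is divisible by 3:
  n=0: 0 % 3 == 0, yield 0**2 = 0
  n=3: 3 % 3 == 0, yield 3**2 = 9
  n=6: 6 % 3 == 0, yield 6**2 = 36
  n=9: 9 % 3 == 0, yield 9**2 = 81
Therefore out = [0, 9, 36, 81].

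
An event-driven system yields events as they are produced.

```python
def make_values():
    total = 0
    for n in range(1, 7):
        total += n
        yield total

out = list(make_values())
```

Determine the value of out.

Step 1: Generator accumulates running sum:
  n=1: total = 1, yield 1
  n=2: total = 3, yield 3
  n=3: total = 6, yield 6
  n=4: total = 10, yield 10
  n=5: total = 15, yield 15
  n=6: total = 21, yield 21
Therefore out = [1, 3, 6, 10, 15, 21].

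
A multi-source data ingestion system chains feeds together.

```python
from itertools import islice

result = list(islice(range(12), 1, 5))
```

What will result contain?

Step 1: islice(range(12), 1, 5) takes elements at indices [1, 5).
Step 2: Elements: [1, 2, 3, 4].
Therefore result = [1, 2, 3, 4].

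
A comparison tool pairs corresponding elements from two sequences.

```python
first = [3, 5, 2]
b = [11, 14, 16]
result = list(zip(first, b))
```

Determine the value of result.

Step 1: zip pairs elements at same index:
  Index 0: (3, 11)
  Index 1: (5, 14)
  Index 2: (2, 16)
Therefore result = [(3, 11), (5, 14), (2, 16)].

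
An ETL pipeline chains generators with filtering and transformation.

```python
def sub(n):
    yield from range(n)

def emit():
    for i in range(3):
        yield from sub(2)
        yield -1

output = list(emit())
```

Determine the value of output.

Step 1: For each i in range(3):
  i=0: yield from sub(2) -> [0, 1], then yield -1
  i=1: yield from sub(2) -> [0, 1], then yield -1
  i=2: yield from sub(2) -> [0, 1], then yield -1
Therefore output = [0, 1, -1, 0, 1, -1, 0, 1, -1].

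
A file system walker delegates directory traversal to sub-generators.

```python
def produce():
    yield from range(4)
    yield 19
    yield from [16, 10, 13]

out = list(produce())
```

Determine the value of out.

Step 1: Trace yields in order:
  yield 0
  yield 1
  yield 2
  yield 3
  yield 19
  yield 16
  yield 10
  yield 13
Therefore out = [0, 1, 2, 3, 19, 16, 10, 13].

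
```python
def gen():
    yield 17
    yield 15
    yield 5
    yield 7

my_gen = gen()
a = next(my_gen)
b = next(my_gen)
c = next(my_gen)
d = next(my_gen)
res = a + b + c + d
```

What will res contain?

Step 1: Create generator and consume all values:
  a = next(my_gen) = 17
  b = next(my_gen) = 15
  c = next(my_gen) = 5
  d = next(my_gen) = 7
Step 2: res = 17 + 15 + 5 + 7 = 44.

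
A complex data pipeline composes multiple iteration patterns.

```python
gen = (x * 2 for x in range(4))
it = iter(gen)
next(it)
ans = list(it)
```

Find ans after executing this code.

Step 1: Generator produces [0, 2, 4, 6].
Step 2: next(it) consumes first element (0).
Step 3: list(it) collects remaining: [2, 4, 6].
Therefore ans = [2, 4, 6].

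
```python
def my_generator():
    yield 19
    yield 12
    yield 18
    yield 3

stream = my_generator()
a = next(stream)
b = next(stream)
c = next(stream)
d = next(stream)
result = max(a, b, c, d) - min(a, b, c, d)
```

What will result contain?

Step 1: Create generator and consume all values:
  a = next(stream) = 19
  b = next(stream) = 12
  c = next(stream) = 18
  d = next(stream) = 3
Step 2: max = 19, min = 3, result = 19 - 3 = 16.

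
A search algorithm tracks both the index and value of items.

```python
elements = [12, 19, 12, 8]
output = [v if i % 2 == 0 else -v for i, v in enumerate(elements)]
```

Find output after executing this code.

Step 1: For each (i, v), keep v if i is even, negate if odd:
  i=0 (even): keep 12
  i=1 (odd): negate to -19
  i=2 (even): keep 12
  i=3 (odd): negate to -8
Therefore output = [12, -19, 12, -8].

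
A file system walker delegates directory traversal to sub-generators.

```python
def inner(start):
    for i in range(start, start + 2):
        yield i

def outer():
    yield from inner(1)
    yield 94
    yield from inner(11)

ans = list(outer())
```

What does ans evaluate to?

Step 1: outer() delegates to inner(1):
  yield 1
  yield 2
Step 2: yield 94
Step 3: Delegates to inner(11):
  yield 11
  yield 12
Therefore ans = [1, 2, 94, 11, 12].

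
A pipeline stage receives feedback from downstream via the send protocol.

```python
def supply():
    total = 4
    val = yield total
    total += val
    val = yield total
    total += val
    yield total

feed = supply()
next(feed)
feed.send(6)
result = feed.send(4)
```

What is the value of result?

Step 1: next() -> yield total=4.
Step 2: send(6) -> val=6, total = 4+6 = 10, yield 10.
Step 3: send(4) -> val=4, total = 10+4 = 14, yield 14.
Therefore result = 14.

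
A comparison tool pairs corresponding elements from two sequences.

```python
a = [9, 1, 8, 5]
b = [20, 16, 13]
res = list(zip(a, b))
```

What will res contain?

Step 1: zip stops at shortest (len(a)=4, len(b)=3):
  Index 0: (9, 20)
  Index 1: (1, 16)
  Index 2: (8, 13)
Step 2: Last element of a (5) has no pair, dropped.
Therefore res = [(9, 20), (1, 16), (8, 13)].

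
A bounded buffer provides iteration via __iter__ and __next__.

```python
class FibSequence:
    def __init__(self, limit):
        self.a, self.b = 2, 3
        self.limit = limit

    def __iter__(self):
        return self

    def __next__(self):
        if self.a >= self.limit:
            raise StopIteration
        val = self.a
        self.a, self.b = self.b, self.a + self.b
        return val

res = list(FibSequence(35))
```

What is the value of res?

Step 1: Fibonacci-like sequence (a=2, b=3) until >= 35:
  Yield 2, then a,b = 3,5
  Yield 3, then a,b = 5,8
  Yield 5, then a,b = 8,13
  Yield 8, then a,b = 13,21
  Yield 13, then a,b = 21,34
  Yield 21, then a,b = 34,55
  Yield 34, then a,b = 55,89
Step 2: 55 >= 35, stop.
Therefore res = [2, 3, 5, 8, 13, 21, 34].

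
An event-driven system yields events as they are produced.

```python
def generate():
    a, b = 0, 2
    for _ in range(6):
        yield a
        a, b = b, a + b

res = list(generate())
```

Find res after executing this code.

Step 1: Fibonacci-like sequence starting with a=0, b=2:
  Iteration 1: yield a=0, then a,b = 2,2
  Iteration 2: yield a=2, then a,b = 2,4
  Iteration 3: yield a=2, then a,b = 4,6
  Iteration 4: yield a=4, then a,b = 6,10
  Iteration 5: yield a=6, then a,b = 10,16
  Iteration 6: yield a=10, then a,b = 16,26
Therefore res = [0, 2, 2, 4, 6, 10].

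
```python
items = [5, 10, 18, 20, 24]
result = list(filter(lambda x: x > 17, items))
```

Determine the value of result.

Step 1: Filter elements > 17:
  5: removed
  10: removed
  18: kept
  20: kept
  24: kept
Therefore result = [18, 20, 24].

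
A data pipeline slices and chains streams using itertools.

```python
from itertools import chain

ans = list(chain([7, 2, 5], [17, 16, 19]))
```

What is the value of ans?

Step 1: chain() concatenates iterables: [7, 2, 5] + [17, 16, 19].
Therefore ans = [7, 2, 5, 17, 16, 19].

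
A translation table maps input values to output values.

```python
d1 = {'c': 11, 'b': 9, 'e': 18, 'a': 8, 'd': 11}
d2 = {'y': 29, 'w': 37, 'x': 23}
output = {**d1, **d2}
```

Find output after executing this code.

Step 1: Merge d1 and d2 (d2 values override on key conflicts).
Step 2: d1 has keys ['c', 'b', 'e', 'a', 'd'], d2 has keys ['y', 'w', 'x'].
Therefore output = {'c': 11, 'b': 9, 'e': 18, 'a': 8, 'd': 11, 'y': 29, 'w': 37, 'x': 23}.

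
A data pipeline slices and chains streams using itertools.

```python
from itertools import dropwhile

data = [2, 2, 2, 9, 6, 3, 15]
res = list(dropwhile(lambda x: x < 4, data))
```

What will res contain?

Step 1: dropwhile drops elements while < 4:
  2 < 4: dropped
  2 < 4: dropped
  2 < 4: dropped
  9: kept (dropping stopped)
Step 2: Remaining elements kept regardless of condition.
Therefore res = [9, 6, 3, 15].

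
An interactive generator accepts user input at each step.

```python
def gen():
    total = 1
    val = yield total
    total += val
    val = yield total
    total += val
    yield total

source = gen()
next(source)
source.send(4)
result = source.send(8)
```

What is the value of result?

Step 1: next() -> yield total=1.
Step 2: send(4) -> val=4, total = 1+4 = 5, yield 5.
Step 3: send(8) -> val=8, total = 5+8 = 13, yield 13.
Therefore result = 13.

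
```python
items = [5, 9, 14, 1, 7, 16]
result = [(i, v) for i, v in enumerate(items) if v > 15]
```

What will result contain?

Step 1: Filter enumerate([5, 9, 14, 1, 7, 16]) keeping v > 15:
  (0, 5): 5 <= 15, excluded
  (1, 9): 9 <= 15, excluded
  (2, 14): 14 <= 15, excluded
  (3, 1): 1 <= 15, excluded
  (4, 7): 7 <= 15, excluded
  (5, 16): 16 > 15, included
Therefore result = [(5, 16)].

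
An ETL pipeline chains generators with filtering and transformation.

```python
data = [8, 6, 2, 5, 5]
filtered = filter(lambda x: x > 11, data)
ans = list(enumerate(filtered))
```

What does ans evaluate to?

Step 1: Filter [8, 6, 2, 5, 5] for > 11: [].
Step 2: enumerate re-indexes from 0: [].
Therefore ans = [].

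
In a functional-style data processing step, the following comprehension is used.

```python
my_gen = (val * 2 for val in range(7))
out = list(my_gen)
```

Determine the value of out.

Step 1: For each val in range(7), compute val*2:
  val=0: 0*2 = 0
  val=1: 1*2 = 2
  val=2: 2*2 = 4
  val=3: 3*2 = 6
  val=4: 4*2 = 8
  val=5: 5*2 = 10
  val=6: 6*2 = 12
Therefore out = [0, 2, 4, 6, 8, 10, 12].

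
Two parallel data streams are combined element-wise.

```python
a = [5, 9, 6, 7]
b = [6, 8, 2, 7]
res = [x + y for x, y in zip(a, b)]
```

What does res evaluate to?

Step 1: Add corresponding elements:
  5 + 6 = 11
  9 + 8 = 17
  6 + 2 = 8
  7 + 7 = 14
Therefore res = [11, 17, 8, 14].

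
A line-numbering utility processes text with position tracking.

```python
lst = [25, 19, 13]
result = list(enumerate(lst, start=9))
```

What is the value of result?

Step 1: enumerate with start=9:
  (9, 25)
  (10, 19)
  (11, 13)
Therefore result = [(9, 25), (10, 19), (11, 13)].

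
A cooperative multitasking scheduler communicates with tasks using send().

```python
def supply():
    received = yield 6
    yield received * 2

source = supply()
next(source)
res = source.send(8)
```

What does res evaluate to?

Step 1: next(source) advances to first yield, producing 6.
Step 2: send(8) resumes, received = 8.
Step 3: yield received * 2 = 8 * 2 = 16.
Therefore res = 16.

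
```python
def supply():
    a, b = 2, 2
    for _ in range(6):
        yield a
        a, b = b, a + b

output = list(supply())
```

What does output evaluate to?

Step 1: Fibonacci-like sequence starting with a=2, b=2:
  Iteration 1: yield a=2, then a,b = 2,4
  Iteration 2: yield a=2, then a,b = 4,6
  Iteration 3: yield a=4, then a,b = 6,10
  Iteration 4: yield a=6, then a,b = 10,16
  Iteration 5: yield a=10, then a,b = 16,26
  Iteration 6: yield a=16, then a,b = 26,42
Therefore output = [2, 2, 4, 6, 10, 16].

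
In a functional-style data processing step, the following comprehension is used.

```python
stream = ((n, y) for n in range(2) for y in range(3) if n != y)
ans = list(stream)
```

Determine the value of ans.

Step 1: Nested generator over range(2) x range(3) where n != y:
  (0, 0): excluded (n == y)
  (0, 1): included
  (0, 2): included
  (1, 0): included
  (1, 1): excluded (n == y)
  (1, 2): included
Therefore ans = [(0, 1), (0, 2), (1, 0), (1, 2)].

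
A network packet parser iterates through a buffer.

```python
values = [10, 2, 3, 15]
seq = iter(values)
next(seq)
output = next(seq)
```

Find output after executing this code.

Step 1: Create iterator over [10, 2, 3, 15].
Step 2: next() consumes 10.
Step 3: next() returns 2.
Therefore output = 2.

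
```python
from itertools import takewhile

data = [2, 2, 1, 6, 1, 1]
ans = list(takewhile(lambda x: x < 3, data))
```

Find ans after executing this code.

Step 1: takewhile stops at first element >= 3:
  2 < 3: take
  2 < 3: take
  1 < 3: take
  6 >= 3: stop
Therefore ans = [2, 2, 1].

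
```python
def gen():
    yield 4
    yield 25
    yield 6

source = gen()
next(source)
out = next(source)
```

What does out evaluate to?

Step 1: gen() creates a generator.
Step 2: next(source) yields 4 (consumed and discarded).
Step 3: next(source) yields 25, assigned to out.
Therefore out = 25.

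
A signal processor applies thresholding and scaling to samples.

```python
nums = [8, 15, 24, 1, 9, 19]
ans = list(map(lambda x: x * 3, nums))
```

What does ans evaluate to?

Step 1: Apply lambda x: x * 3 to each element:
  8 -> 24
  15 -> 45
  24 -> 72
  1 -> 3
  9 -> 27
  19 -> 57
Therefore ans = [24, 45, 72, 3, 27, 57].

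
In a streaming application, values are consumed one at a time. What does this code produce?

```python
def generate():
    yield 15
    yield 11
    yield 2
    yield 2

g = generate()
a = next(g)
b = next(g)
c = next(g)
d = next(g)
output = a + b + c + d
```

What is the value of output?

Step 1: Create generator and consume all values:
  a = next(g) = 15
  b = next(g) = 11
  c = next(g) = 2
  d = next(g) = 2
Step 2: output = 15 + 11 + 2 + 2 = 30.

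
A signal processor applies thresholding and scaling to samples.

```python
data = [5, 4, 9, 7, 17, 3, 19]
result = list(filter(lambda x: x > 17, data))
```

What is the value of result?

Step 1: Filter elements > 17:
  5: removed
  4: removed
  9: removed
  7: removed
  17: removed
  3: removed
  19: kept
Therefore result = [19].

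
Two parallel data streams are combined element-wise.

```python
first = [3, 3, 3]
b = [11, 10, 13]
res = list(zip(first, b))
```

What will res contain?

Step 1: zip pairs elements at same index:
  Index 0: (3, 11)
  Index 1: (3, 10)
  Index 2: (3, 13)
Therefore res = [(3, 11), (3, 10), (3, 13)].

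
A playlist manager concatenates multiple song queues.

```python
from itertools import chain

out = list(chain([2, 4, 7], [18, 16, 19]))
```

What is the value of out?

Step 1: chain() concatenates iterables: [2, 4, 7] + [18, 16, 19].
Therefore out = [2, 4, 7, 18, 16, 19].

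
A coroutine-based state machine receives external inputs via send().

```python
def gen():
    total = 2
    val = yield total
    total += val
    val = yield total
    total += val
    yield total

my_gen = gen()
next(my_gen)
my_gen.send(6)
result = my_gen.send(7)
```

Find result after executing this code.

Step 1: next() -> yield total=2.
Step 2: send(6) -> val=6, total = 2+6 = 8, yield 8.
Step 3: send(7) -> val=7, total = 8+7 = 15, yield 15.
Therefore result = 15.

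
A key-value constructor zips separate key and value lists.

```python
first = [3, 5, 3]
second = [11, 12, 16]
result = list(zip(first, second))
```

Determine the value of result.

Step 1: zip pairs elements at same index:
  Index 0: (3, 11)
  Index 1: (5, 12)
  Index 2: (3, 16)
Therefore result = [(3, 11), (5, 12), (3, 16)].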